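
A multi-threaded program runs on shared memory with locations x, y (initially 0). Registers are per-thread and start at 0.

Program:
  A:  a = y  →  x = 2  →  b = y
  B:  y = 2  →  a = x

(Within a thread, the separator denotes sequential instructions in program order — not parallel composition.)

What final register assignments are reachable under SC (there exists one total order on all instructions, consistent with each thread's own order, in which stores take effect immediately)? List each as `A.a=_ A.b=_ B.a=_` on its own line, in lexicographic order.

A.a=0 A.b=0 B.a=2
A.a=0 A.b=2 B.a=0
A.a=0 A.b=2 B.a=2
A.a=2 A.b=2 B.a=0
A.a=2 A.b=2 B.a=2

outcome vector order: (A.a,A.b,B.a)
|SC outcomes| = 5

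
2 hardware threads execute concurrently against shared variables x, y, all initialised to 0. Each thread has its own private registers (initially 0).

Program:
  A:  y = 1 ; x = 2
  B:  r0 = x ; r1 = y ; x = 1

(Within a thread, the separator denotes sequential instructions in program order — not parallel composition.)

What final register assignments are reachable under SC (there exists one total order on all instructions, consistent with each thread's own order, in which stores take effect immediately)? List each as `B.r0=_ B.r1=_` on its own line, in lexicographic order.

B.r0=0 B.r1=0
B.r0=0 B.r1=1
B.r0=2 B.r1=1

outcome vector order: (B.r0,B.r1)
|SC outcomes| = 3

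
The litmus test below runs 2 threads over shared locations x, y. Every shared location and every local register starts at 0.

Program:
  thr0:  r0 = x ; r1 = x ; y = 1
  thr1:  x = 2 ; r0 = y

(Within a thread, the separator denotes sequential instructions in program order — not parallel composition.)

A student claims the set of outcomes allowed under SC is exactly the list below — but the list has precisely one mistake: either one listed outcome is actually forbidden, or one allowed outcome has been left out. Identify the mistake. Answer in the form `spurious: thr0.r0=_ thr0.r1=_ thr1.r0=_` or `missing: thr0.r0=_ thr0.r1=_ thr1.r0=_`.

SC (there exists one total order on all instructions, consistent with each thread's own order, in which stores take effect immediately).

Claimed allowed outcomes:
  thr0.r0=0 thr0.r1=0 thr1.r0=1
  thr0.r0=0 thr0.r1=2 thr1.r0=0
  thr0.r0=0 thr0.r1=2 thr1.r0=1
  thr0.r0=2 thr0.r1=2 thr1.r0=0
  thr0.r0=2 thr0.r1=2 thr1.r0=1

outcome vector order: (thr0.r0,thr0.r1,thr1.r0)
[SC] allowed = {000, 001, 020, 021, 220, 221}
SC∖claimed = {000}

missing: thr0.r0=0 thr0.r1=0 thr1.r0=0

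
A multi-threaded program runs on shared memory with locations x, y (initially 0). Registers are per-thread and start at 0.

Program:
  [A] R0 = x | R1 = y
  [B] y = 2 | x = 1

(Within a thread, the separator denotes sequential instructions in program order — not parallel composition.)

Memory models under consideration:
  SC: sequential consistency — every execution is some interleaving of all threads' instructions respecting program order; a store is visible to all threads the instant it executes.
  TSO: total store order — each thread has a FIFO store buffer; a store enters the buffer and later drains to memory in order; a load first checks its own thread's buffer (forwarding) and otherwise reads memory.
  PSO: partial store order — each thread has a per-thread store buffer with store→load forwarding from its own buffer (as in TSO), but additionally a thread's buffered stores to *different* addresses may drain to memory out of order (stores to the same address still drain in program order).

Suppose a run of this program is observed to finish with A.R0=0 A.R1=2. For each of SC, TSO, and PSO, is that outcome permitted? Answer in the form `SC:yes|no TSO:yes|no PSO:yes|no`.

outcome vector order: (A.R0,A.R1)
SC: 3 outcomes — {(0,0) (0,2) (1,2)}
TSO: 3 outcomes — {(0,0) (0,2) (1,2)}
PSO: 4 outcomes — {(0,0) (0,2) (1,0) (1,2)}
target (0,2) ∈ {SC,TSO,PSO}

SC:yes TSO:yes PSO:yes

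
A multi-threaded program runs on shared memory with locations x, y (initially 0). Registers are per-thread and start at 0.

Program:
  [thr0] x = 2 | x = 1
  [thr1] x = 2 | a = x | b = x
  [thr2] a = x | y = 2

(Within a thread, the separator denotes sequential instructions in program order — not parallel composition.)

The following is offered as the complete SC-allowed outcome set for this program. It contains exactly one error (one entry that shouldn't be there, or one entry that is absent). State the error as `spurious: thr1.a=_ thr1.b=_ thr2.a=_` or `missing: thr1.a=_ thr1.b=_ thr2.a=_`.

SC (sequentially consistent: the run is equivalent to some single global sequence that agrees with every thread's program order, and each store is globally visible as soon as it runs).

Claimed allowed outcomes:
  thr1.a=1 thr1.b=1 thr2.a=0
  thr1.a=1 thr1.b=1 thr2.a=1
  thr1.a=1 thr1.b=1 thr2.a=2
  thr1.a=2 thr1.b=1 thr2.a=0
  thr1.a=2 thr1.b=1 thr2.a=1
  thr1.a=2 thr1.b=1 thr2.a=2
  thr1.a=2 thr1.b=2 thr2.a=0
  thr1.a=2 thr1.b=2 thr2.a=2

outcome vector order: (thr1.a,thr1.b,thr2.a)
SC (9): (1,1,0); (1,1,1); (1,1,2); (2,1,0); (2,1,1); (2,1,2); (2,2,0); (2,2,1); (2,2,2)
SC∖claimed = {(2,2,1)}

missing: thr1.a=2 thr1.b=2 thr2.a=1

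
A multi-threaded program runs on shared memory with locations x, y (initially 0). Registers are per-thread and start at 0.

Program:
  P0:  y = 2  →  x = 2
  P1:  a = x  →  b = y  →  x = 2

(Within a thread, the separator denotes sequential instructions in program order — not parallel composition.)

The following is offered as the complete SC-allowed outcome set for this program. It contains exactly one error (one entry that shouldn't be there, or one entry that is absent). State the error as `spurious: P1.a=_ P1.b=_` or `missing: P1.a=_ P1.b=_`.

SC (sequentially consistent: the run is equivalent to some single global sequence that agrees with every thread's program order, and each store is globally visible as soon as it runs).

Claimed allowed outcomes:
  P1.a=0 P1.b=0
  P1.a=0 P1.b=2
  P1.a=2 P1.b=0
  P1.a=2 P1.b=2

spurious: P1.a=2 P1.b=0

outcome vector order: (P1.a,P1.b)
[SC] allowed = {(0,0), (0,2), (2,2)}
claimed∖SC = {(2,0)}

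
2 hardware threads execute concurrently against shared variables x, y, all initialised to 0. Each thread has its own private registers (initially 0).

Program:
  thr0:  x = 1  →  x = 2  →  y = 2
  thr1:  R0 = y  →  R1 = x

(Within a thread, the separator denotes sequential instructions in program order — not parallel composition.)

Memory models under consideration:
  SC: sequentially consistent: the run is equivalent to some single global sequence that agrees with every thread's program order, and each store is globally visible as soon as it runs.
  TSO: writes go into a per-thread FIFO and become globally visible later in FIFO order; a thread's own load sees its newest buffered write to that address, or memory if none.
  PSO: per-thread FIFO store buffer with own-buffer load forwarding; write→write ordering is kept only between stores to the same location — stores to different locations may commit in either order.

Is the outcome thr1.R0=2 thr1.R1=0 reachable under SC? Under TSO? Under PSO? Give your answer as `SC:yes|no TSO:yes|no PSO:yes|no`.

outcome vector order: (thr1.R0,thr1.R1)
SC: 4 outcomes — {00; 01; 02; 22}
TSO: 4 outcomes — {00; 01; 02; 22}
PSO: 6 outcomes — {00; 01; 02; 20; 21; 22}
target 20 ∈ {PSO}

SC:no TSO:no PSO:yes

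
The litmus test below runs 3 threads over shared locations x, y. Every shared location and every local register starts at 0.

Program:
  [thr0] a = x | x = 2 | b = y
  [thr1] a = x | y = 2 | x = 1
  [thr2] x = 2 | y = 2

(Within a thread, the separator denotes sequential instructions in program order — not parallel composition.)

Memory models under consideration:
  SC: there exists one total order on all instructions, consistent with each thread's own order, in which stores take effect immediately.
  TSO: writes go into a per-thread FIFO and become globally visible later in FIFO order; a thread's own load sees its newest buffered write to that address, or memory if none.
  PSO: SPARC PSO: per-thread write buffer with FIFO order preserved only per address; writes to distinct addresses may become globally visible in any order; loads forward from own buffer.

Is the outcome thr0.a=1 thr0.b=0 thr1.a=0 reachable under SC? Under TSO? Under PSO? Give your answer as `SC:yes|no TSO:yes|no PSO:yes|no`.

outcome vector order: (thr0.a,thr0.b,thr1.a)
SC (10): <0 0 0>; <0 0 2>; <0 2 0>; <0 2 2>; <1 2 0>; <1 2 2>; <2 0 0>; <2 0 2>; <2 2 0>; <2 2 2>
TSO (10): <0 0 0>; <0 0 2>; <0 2 0>; <0 2 2>; <1 2 0>; <1 2 2>; <2 0 0>; <2 0 2>; <2 2 0>; <2 2 2>
PSO (12): <0 0 0>; <0 0 2>; <0 2 0>; <0 2 2>; <1 0 0>; <1 0 2>; <1 2 0>; <1 2 2>; <2 0 0>; <2 0 2>; <2 2 0>; <2 2 2>
target <1 0 0> ∈ {PSO}

SC:no TSO:no PSO:yes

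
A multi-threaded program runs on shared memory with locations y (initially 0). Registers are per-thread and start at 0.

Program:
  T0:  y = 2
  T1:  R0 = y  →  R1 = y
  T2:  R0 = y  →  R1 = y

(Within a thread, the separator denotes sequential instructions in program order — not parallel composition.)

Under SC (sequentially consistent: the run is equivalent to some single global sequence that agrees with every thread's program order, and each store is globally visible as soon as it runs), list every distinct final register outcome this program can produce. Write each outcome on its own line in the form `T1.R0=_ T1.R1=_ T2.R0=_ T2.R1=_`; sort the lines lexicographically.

T1.R0=0 T1.R1=0 T2.R0=0 T2.R1=0
T1.R0=0 T1.R1=0 T2.R0=0 T2.R1=2
T1.R0=0 T1.R1=0 T2.R0=2 T2.R1=2
T1.R0=0 T1.R1=2 T2.R0=0 T2.R1=0
T1.R0=0 T1.R1=2 T2.R0=0 T2.R1=2
T1.R0=0 T1.R1=2 T2.R0=2 T2.R1=2
T1.R0=2 T1.R1=2 T2.R0=0 T2.R1=0
T1.R0=2 T1.R1=2 T2.R0=0 T2.R1=2
T1.R0=2 T1.R1=2 T2.R0=2 T2.R1=2

outcome vector order: (T1.R0,T1.R1,T2.R0,T2.R1)
|SC outcomes| = 9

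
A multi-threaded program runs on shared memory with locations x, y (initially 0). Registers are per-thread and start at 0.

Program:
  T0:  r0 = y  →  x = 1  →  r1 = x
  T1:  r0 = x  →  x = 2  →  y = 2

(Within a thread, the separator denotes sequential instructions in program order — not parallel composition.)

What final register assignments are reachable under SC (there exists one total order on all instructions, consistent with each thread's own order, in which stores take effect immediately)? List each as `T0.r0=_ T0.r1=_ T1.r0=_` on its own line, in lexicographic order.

outcome vector order: (T0.r0,T0.r1,T1.r0)
|SC outcomes| = 5

T0.r0=0 T0.r1=1 T1.r0=0
T0.r0=0 T0.r1=1 T1.r0=1
T0.r0=0 T0.r1=2 T1.r0=0
T0.r0=0 T0.r1=2 T1.r0=1
T0.r0=2 T0.r1=1 T1.r0=0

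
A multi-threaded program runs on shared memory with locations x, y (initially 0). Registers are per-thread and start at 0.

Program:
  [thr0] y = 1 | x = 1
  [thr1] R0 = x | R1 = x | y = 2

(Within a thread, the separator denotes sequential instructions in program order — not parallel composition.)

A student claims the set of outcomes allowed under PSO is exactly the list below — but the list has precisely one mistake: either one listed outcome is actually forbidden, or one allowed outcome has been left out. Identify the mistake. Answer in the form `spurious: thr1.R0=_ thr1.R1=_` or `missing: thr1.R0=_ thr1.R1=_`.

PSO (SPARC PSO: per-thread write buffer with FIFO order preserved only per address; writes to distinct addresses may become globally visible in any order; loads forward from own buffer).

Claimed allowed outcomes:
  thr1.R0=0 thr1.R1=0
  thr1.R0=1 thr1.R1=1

outcome vector order: (thr1.R0,thr1.R1)
under PSO → 00 01 11
PSO∖claimed = {01}

missing: thr1.R0=0 thr1.R1=1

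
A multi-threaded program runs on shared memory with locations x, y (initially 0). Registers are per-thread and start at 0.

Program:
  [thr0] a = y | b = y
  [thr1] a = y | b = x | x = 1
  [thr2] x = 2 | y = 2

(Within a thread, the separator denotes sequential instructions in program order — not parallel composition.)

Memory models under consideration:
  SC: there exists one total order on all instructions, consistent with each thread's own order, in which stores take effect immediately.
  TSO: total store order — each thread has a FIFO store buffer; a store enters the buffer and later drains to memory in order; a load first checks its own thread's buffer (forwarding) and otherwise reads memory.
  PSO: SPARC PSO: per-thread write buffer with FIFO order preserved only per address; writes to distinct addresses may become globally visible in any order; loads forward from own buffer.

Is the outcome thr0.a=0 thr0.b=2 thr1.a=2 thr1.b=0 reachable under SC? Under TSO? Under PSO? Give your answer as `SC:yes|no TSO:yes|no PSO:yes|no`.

outcome vector order: (thr0.a,thr0.b,thr1.a,thr1.b)
[SC] allowed = {(0,0,0,0) (0,0,0,2) (0,0,2,2) (0,2,0,0) (0,2,0,2) (0,2,2,2) (2,2,0,0) (2,2,0,2) (2,2,2,2)}
[TSO] allowed = {(0,0,0,0) (0,0,0,2) (0,0,2,2) (0,2,0,0) (0,2,0,2) (0,2,2,2) (2,2,0,0) (2,2,0,2) (2,2,2,2)}
[PSO] allowed = {(0,0,0,0) (0,0,0,2) (0,0,2,0) (0,0,2,2) (0,2,0,0) (0,2,0,2) (0,2,2,0) (0,2,2,2) (2,2,0,0) (2,2,0,2) (2,2,2,0) (2,2,2,2)}
target (0,2,2,0) ∈ {PSO}

SC:no TSO:no PSO:yes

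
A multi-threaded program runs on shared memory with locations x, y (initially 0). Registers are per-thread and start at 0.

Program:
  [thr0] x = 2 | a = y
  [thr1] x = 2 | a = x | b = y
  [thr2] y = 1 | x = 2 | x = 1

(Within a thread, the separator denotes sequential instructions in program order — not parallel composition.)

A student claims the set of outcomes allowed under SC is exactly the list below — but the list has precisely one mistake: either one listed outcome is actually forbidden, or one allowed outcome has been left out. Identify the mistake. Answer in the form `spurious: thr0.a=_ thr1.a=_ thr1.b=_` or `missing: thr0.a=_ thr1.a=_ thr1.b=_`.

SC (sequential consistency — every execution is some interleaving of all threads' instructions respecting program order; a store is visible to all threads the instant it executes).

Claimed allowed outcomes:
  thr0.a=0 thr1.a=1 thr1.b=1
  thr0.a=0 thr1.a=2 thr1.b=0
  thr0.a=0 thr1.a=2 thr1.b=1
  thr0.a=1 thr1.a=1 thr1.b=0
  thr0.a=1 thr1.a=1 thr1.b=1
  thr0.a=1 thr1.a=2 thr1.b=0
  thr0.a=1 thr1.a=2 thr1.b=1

outcome vector order: (thr0.a,thr1.a,thr1.b)
SC (6): <0 1 1> <0 2 0> <0 2 1> <1 1 1> <1 2 0> <1 2 1>
claimed∖SC = {<1 1 0>}

spurious: thr0.a=1 thr1.a=1 thr1.b=0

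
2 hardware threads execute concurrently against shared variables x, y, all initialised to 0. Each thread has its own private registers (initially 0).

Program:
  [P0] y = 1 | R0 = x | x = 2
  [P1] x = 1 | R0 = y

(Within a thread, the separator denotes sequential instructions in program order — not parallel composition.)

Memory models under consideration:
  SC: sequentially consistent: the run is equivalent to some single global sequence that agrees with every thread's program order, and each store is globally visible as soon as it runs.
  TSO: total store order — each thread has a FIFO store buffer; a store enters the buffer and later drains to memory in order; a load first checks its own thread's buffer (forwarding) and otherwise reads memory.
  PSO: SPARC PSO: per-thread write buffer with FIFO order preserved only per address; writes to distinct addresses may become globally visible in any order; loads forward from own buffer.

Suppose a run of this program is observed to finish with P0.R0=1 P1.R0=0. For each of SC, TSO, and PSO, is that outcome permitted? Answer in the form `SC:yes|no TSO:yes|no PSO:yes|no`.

outcome vector order: (P0.R0,P1.R0)
[SC] allowed = {(0,1), (1,0), (1,1)}
[TSO] allowed = {(0,0), (0,1), (1,0), (1,1)}
[PSO] allowed = {(0,0), (0,1), (1,0), (1,1)}
target (1,0) ∈ {SC,TSO,PSO}

SC:yes TSO:yes PSO:yes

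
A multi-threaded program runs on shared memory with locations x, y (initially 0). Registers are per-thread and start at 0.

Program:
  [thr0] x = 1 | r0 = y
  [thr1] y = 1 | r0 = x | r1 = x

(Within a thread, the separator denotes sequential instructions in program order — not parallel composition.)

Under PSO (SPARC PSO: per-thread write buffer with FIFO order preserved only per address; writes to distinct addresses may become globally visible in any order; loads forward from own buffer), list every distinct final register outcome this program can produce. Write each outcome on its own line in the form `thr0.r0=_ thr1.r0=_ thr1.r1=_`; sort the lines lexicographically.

outcome vector order: (thr0.r0,thr1.r0,thr1.r1)
|PSO outcomes| = 6

thr0.r0=0 thr1.r0=0 thr1.r1=0
thr0.r0=0 thr1.r0=0 thr1.r1=1
thr0.r0=0 thr1.r0=1 thr1.r1=1
thr0.r0=1 thr1.r0=0 thr1.r1=0
thr0.r0=1 thr1.r0=0 thr1.r1=1
thr0.r0=1 thr1.r0=1 thr1.r1=1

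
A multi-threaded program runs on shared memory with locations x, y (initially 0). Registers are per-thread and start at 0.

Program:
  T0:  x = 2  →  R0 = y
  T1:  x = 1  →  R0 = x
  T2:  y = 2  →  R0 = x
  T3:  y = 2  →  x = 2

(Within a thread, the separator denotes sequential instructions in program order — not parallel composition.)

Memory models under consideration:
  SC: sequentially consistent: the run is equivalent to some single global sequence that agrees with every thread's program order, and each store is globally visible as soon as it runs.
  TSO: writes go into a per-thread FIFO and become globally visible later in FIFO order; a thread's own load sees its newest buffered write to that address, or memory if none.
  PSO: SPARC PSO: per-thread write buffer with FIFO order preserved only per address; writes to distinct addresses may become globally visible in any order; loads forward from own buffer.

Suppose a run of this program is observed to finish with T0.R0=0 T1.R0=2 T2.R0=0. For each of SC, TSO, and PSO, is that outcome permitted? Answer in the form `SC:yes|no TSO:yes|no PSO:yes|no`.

outcome vector order: (T0.R0,T1.R0,T2.R0)
SC: 10 outcomes — {011; 012; 021; 022; 210; 211; 212; 220; 221; 222}
TSO: 12 outcomes — {010; 011; 012; 020; 021; 022; 210; 211; 212; 220; 221; 222}
PSO: 12 outcomes — {010; 011; 012; 020; 021; 022; 210; 211; 212; 220; 221; 222}
target 020 ∈ {TSO,PSO}

SC:no TSO:yes PSO:yes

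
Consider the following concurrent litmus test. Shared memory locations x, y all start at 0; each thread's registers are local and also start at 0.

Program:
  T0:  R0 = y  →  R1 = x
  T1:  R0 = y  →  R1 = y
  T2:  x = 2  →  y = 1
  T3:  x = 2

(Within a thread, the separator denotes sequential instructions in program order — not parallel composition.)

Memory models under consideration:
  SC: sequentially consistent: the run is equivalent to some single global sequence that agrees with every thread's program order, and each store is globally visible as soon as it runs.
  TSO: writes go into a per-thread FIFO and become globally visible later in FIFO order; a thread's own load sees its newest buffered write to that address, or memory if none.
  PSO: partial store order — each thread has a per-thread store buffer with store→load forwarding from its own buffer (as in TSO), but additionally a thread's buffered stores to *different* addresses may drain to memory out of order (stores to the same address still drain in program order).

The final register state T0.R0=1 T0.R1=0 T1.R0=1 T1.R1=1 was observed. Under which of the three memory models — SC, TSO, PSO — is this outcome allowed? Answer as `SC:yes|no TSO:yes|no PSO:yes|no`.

SC:no TSO:no PSO:yes

outcome vector order: (T0.R0,T0.R1,T1.R0,T1.R1)
[SC] allowed = {(0,0,0,0) (0,0,0,1) (0,0,1,1) (0,2,0,0) (0,2,0,1) (0,2,1,1) (1,2,0,0) (1,2,0,1) (1,2,1,1)}
[TSO] allowed = {(0,0,0,0) (0,0,0,1) (0,0,1,1) (0,2,0,0) (0,2,0,1) (0,2,1,1) (1,2,0,0) (1,2,0,1) (1,2,1,1)}
[PSO] allowed = {(0,0,0,0) (0,0,0,1) (0,0,1,1) (0,2,0,0) (0,2,0,1) (0,2,1,1) (1,0,0,0) (1,0,0,1) (1,0,1,1) (1,2,0,0) (1,2,0,1) (1,2,1,1)}
target (1,0,1,1) ∈ {PSO}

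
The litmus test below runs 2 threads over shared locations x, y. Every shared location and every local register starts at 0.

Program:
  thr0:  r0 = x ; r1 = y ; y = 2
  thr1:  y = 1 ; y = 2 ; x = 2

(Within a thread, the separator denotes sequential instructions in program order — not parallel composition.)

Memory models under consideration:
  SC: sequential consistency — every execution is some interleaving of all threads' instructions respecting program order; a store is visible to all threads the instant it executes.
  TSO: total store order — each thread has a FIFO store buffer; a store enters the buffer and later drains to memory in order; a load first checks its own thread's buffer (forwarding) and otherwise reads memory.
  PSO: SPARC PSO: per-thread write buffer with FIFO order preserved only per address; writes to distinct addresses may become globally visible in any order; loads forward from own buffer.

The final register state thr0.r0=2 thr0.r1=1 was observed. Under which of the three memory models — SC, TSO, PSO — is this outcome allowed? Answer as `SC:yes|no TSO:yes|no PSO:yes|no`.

SC:no TSO:no PSO:yes

outcome vector order: (thr0.r0,thr0.r1)
[SC] allowed = {(0,0), (0,1), (0,2), (2,2)}
[TSO] allowed = {(0,0), (0,1), (0,2), (2,2)}
[PSO] allowed = {(0,0), (0,1), (0,2), (2,0), (2,1), (2,2)}
target (2,1) ∈ {PSO}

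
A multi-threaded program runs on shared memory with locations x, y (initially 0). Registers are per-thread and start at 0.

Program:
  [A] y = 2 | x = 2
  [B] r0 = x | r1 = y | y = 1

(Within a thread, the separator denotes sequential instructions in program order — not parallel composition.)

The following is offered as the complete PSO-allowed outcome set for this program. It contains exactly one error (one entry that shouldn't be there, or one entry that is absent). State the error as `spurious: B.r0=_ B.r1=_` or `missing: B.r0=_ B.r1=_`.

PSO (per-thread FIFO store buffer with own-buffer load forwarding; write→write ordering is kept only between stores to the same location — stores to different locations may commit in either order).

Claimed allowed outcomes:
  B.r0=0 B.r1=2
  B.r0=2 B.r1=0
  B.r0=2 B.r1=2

missing: B.r0=0 B.r1=0

outcome vector order: (B.r0,B.r1)
under PSO → 0/0; 0/2; 2/0; 2/2
PSO∖claimed = {0/0}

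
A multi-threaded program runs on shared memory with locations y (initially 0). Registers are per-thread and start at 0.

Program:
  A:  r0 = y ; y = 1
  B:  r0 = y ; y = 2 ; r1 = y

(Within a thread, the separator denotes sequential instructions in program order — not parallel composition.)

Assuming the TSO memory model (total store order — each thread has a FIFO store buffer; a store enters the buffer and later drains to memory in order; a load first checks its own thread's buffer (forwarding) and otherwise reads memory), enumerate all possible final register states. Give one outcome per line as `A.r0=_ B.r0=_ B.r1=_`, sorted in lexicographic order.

A.r0=0 B.r0=0 B.r1=1
A.r0=0 B.r0=0 B.r1=2
A.r0=0 B.r0=1 B.r1=2
A.r0=2 B.r0=0 B.r1=1
A.r0=2 B.r0=0 B.r1=2

outcome vector order: (A.r0,B.r0,B.r1)
|TSO outcomes| = 5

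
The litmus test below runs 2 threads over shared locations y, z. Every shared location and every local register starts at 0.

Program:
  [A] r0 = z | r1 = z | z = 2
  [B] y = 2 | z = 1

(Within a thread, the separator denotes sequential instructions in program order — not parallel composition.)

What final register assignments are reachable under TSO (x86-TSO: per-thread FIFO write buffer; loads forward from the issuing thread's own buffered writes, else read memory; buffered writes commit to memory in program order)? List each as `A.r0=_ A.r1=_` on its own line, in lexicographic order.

outcome vector order: (A.r0,A.r1)
|TSO outcomes| = 3

A.r0=0 A.r1=0
A.r0=0 A.r1=1
A.r0=1 A.r1=1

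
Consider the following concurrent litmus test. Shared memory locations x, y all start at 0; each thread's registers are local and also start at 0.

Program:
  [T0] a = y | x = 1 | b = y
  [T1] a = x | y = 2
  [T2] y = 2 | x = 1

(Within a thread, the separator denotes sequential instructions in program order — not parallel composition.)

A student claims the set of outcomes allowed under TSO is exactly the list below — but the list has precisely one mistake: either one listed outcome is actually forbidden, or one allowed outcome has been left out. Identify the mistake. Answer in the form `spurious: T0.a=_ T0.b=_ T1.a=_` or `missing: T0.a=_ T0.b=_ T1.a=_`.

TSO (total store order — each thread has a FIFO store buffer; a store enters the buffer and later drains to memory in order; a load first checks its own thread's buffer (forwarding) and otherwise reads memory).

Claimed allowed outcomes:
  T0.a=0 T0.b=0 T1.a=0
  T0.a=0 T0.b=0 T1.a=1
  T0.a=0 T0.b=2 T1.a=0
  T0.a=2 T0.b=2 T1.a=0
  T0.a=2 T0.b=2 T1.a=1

missing: T0.a=0 T0.b=2 T1.a=1

outcome vector order: (T0.a,T0.b,T1.a)
[TSO] allowed = {(0,0,0); (0,0,1); (0,2,0); (0,2,1); (2,2,0); (2,2,1)}
TSO∖claimed = {(0,2,1)}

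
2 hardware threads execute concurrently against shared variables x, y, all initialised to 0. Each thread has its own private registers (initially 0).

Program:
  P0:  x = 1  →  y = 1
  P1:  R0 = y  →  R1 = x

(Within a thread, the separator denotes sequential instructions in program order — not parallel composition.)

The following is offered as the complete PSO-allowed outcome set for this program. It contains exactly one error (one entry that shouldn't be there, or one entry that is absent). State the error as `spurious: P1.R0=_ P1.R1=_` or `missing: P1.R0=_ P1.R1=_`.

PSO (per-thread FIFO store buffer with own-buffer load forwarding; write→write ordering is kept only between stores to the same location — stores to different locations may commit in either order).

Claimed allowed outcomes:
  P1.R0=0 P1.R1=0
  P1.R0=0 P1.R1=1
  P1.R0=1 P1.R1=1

outcome vector order: (P1.R0,P1.R1)
under PSO → 0/0, 0/1, 1/0, 1/1
PSO∖claimed = {1/0}

missing: P1.R0=1 P1.R1=0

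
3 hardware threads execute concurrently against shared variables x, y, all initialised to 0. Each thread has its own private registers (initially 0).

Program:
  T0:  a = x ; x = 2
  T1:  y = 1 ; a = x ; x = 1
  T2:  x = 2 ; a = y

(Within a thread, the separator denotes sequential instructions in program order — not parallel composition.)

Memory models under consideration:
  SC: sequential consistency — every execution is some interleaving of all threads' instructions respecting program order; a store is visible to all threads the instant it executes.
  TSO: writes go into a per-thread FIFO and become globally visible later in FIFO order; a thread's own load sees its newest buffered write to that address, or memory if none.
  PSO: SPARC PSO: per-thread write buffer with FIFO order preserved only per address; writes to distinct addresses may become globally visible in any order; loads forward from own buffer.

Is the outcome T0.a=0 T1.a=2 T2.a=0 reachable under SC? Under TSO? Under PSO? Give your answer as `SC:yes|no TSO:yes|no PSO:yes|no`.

SC:yes TSO:yes PSO:yes

outcome vector order: (T0.a,T1.a,T2.a)
SC: 9 outcomes — {(0,0,1), (0,2,0), (0,2,1), (1,0,1), (1,2,0), (1,2,1), (2,0,1), (2,2,0), (2,2,1)}
TSO: 12 outcomes — {(0,0,0), (0,0,1), (0,2,0), (0,2,1), (1,0,0), (1,0,1), (1,2,0), (1,2,1), (2,0,0), (2,0,1), (2,2,0), (2,2,1)}
PSO: 12 outcomes — {(0,0,0), (0,0,1), (0,2,0), (0,2,1), (1,0,0), (1,0,1), (1,2,0), (1,2,1), (2,0,0), (2,0,1), (2,2,0), (2,2,1)}
target (0,2,0) ∈ {SC,TSO,PSO}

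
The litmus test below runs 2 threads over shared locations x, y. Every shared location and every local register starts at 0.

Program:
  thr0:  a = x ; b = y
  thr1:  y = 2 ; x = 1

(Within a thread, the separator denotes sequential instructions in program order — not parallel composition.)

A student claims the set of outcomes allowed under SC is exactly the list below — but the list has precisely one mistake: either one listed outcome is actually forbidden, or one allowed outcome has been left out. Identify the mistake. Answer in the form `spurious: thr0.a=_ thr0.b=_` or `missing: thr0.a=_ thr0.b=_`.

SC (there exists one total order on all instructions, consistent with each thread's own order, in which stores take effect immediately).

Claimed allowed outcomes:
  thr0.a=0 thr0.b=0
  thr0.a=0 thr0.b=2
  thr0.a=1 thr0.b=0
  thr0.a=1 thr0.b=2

spurious: thr0.a=1 thr0.b=0

outcome vector order: (thr0.a,thr0.b)
SC (3): 00, 02, 12
claimed∖SC = {10}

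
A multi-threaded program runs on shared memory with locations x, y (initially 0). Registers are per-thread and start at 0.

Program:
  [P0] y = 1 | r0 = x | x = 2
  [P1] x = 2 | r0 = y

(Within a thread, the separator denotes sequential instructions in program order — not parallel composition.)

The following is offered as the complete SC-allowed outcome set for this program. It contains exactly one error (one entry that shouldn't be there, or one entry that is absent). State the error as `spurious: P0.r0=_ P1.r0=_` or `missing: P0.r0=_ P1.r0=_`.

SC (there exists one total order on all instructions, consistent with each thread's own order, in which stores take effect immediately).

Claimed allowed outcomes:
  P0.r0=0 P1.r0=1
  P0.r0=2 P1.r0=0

outcome vector order: (P0.r0,P1.r0)
[SC] allowed = {01 20 21}
SC∖claimed = {21}

missing: P0.r0=2 P1.r0=1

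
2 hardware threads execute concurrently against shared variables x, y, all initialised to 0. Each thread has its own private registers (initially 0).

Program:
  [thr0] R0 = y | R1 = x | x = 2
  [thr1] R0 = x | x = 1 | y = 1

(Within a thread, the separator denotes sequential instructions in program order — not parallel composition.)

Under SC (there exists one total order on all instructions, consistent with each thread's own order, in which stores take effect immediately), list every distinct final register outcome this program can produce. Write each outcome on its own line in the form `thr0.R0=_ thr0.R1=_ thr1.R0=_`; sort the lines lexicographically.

thr0.R0=0 thr0.R1=0 thr1.R0=0
thr0.R0=0 thr0.R1=0 thr1.R0=2
thr0.R0=0 thr0.R1=1 thr1.R0=0
thr0.R0=1 thr0.R1=1 thr1.R0=0

outcome vector order: (thr0.R0,thr0.R1,thr1.R0)
|SC outcomes| = 4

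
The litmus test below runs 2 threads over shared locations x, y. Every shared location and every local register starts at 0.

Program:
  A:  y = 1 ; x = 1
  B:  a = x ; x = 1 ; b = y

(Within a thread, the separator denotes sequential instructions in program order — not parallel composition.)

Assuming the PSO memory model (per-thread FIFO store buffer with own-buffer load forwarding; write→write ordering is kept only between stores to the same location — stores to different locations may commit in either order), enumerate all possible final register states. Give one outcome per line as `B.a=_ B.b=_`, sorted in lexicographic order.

B.a=0 B.b=0
B.a=0 B.b=1
B.a=1 B.b=0
B.a=1 B.b=1

outcome vector order: (B.a,B.b)
|PSO outcomes| = 4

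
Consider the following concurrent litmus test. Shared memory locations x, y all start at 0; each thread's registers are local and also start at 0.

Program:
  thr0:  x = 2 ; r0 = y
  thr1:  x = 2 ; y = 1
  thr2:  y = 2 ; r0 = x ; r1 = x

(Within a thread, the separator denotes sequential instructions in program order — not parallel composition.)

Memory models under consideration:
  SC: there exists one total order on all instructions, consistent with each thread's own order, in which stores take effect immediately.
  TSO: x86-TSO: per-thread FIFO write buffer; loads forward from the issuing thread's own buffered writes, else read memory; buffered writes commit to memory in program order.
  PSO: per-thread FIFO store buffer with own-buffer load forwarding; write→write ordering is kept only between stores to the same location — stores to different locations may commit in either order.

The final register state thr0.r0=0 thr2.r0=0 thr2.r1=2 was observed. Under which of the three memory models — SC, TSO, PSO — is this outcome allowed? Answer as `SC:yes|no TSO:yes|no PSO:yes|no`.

SC:no TSO:yes PSO:yes

outcome vector order: (thr0.r0,thr2.r0,thr2.r1)
under SC → 0/2/2 1/0/0 1/0/2 1/2/2 2/0/0 2/0/2 2/2/2
under TSO → 0/0/0 0/0/2 0/2/2 1/0/0 1/0/2 1/2/2 2/0/0 2/0/2 2/2/2
under PSO → 0/0/0 0/0/2 0/2/2 1/0/0 1/0/2 1/2/2 2/0/0 2/0/2 2/2/2
target 0/0/2 ∈ {TSO,PSO}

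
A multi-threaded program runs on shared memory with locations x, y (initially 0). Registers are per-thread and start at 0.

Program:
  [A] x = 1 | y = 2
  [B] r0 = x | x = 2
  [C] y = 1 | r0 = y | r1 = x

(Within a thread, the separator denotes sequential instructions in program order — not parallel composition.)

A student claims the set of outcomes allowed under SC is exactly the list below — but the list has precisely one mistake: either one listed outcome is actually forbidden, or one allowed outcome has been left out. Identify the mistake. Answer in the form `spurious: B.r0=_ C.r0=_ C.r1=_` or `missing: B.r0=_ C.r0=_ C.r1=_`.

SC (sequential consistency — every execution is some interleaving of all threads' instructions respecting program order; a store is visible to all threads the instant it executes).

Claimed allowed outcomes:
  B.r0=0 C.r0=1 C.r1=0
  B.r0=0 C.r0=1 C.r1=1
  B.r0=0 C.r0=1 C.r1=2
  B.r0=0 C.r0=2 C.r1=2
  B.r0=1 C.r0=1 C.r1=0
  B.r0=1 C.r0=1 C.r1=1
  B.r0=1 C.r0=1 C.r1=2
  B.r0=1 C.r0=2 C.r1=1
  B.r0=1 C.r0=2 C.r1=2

outcome vector order: (B.r0,C.r0,C.r1)
SC (10): 010 011 012 021 022 110 111 112 121 122
SC∖claimed = {021}

missing: B.r0=0 C.r0=2 C.r1=1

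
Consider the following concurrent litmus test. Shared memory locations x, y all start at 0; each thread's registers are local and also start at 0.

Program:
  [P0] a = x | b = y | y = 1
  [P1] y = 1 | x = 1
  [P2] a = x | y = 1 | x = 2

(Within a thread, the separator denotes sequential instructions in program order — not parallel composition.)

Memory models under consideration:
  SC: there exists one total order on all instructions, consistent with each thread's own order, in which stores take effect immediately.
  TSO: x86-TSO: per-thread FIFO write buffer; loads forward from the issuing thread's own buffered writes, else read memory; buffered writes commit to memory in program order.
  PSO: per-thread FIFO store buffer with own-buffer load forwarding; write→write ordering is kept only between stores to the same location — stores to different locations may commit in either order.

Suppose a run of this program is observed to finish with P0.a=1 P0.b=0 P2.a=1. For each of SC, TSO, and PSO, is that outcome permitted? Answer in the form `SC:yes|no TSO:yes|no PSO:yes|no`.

outcome vector order: (P0.a,P0.b,P2.a)
under SC → 0/0/0; 0/0/1; 0/1/0; 0/1/1; 1/1/0; 1/1/1; 2/1/0; 2/1/1
under TSO → 0/0/0; 0/0/1; 0/1/0; 0/1/1; 1/1/0; 1/1/1; 2/1/0; 2/1/1
under PSO → 0/0/0; 0/0/1; 0/1/0; 0/1/1; 1/0/0; 1/0/1; 1/1/0; 1/1/1; 2/0/0; 2/0/1; 2/1/0; 2/1/1
target 1/0/1 ∈ {PSO}

SC:no TSO:no PSO:yes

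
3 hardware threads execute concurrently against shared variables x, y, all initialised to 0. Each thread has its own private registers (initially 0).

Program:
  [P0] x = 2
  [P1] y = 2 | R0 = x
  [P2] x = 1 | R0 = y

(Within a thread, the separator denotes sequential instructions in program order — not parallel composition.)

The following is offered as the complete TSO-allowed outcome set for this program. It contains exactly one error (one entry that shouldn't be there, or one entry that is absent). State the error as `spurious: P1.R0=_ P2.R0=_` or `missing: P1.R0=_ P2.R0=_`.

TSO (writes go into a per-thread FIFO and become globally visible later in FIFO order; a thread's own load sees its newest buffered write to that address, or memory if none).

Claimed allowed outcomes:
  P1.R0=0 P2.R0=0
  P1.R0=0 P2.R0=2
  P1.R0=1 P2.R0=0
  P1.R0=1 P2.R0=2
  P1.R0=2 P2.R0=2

missing: P1.R0=2 P2.R0=0

outcome vector order: (P1.R0,P2.R0)
TSO: 6 outcomes — {(0,0), (0,2), (1,0), (1,2), (2,0), (2,2)}
TSO∖claimed = {(2,0)}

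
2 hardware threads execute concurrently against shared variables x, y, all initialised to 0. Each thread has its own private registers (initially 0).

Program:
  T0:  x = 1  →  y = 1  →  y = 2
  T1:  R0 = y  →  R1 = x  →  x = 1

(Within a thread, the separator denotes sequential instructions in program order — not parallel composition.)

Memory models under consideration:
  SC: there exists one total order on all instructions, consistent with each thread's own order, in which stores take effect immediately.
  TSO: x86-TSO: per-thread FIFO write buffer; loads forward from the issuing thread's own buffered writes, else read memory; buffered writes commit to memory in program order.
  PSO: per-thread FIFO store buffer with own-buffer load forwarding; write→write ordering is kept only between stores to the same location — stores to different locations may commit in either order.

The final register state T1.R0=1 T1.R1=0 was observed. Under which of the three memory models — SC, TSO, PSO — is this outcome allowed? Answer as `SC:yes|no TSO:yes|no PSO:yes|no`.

SC:no TSO:no PSO:yes

outcome vector order: (T1.R0,T1.R1)
SC: 4 outcomes — {0/0; 0/1; 1/1; 2/1}
TSO: 4 outcomes — {0/0; 0/1; 1/1; 2/1}
PSO: 6 outcomes — {0/0; 0/1; 1/0; 1/1; 2/0; 2/1}
target 1/0 ∈ {PSO}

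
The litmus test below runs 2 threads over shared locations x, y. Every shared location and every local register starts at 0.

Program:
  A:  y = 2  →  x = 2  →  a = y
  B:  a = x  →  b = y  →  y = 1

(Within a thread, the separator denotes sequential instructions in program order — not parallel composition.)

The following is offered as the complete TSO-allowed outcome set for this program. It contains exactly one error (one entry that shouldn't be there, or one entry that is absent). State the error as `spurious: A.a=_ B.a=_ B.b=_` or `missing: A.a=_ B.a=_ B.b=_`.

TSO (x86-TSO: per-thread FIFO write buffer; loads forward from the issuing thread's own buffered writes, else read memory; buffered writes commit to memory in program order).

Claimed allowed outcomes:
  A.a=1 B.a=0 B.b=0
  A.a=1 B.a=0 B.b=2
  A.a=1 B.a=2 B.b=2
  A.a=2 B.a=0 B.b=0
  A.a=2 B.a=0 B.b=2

outcome vector order: (A.a,B.a,B.b)
[TSO] allowed = {100, 102, 122, 200, 202, 222}
TSO∖claimed = {222}

missing: A.a=2 B.a=2 B.b=2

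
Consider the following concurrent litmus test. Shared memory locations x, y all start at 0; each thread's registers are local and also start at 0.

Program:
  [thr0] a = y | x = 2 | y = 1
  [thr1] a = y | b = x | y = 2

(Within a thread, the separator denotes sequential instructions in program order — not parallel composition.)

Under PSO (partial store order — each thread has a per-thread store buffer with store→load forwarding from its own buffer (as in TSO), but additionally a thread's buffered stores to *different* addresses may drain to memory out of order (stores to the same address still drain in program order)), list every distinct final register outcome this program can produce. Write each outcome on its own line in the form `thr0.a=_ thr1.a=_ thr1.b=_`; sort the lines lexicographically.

thr0.a=0 thr1.a=0 thr1.b=0
thr0.a=0 thr1.a=0 thr1.b=2
thr0.a=0 thr1.a=1 thr1.b=0
thr0.a=0 thr1.a=1 thr1.b=2
thr0.a=2 thr1.a=0 thr1.b=0

outcome vector order: (thr0.a,thr1.a,thr1.b)
|PSO outcomes| = 5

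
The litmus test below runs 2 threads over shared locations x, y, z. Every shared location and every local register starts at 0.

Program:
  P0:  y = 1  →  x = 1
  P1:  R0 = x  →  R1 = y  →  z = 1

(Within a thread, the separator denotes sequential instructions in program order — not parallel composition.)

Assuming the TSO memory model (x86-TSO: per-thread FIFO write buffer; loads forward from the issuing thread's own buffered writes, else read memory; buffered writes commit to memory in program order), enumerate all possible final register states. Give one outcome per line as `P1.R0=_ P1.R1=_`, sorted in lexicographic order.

P1.R0=0 P1.R1=0
P1.R0=0 P1.R1=1
P1.R0=1 P1.R1=1

outcome vector order: (P1.R0,P1.R1)
|TSO outcomes| = 3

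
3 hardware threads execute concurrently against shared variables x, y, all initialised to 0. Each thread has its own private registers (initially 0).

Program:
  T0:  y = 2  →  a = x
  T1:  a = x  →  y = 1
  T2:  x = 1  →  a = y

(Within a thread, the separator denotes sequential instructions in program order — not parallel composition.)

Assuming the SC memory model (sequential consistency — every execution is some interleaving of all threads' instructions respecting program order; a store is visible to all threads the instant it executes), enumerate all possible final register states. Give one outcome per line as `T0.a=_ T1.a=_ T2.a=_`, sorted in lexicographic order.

T0.a=0 T1.a=0 T2.a=1
T0.a=0 T1.a=0 T2.a=2
T0.a=0 T1.a=1 T2.a=1
T0.a=0 T1.a=1 T2.a=2
T0.a=1 T1.a=0 T2.a=0
T0.a=1 T1.a=0 T2.a=1
T0.a=1 T1.a=0 T2.a=2
T0.a=1 T1.a=1 T2.a=0
T0.a=1 T1.a=1 T2.a=1
T0.a=1 T1.a=1 T2.a=2

outcome vector order: (T0.a,T1.a,T2.a)
|SC outcomes| = 10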